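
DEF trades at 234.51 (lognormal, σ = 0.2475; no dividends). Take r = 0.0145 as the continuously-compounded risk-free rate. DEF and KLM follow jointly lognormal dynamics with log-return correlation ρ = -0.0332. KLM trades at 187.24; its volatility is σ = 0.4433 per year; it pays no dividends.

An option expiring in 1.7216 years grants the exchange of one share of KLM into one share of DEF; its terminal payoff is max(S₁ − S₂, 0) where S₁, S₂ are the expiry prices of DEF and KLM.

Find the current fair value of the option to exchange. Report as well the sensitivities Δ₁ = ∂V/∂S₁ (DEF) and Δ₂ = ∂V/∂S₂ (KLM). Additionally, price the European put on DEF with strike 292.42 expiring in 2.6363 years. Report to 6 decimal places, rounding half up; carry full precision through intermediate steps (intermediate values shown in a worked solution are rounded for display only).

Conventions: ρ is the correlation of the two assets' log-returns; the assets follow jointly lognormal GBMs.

exchange price = 82.339418
Δ1 = 0.748888
Δ2 = -0.498197
price(DEF put K=292.42) = 68.647644

σ_eff = √(σ₁² + σ₂² − 2ρσ₁σ₂) = √(0.2475² + 0.4433² − 2·-0.0332·0.2475·0.4433) = 0.514836
d₁ = (ln(S₁/S₂) + (q₂ − q₁ + σ_eff²/2)T) / (σ_eff√T) = (ln(234.51/187.24) + (0.0 − 0.0 + 0.132528)·1.7216) / 0.675515 = 0.670995
d₂ = d₁ − σ_eff√T = 0.670995 − 0.675515 = -0.004520
N(d₁) = 0.748888,  N(d₂) = 0.498197
V = S₁·e^{−q₁T}·N(d₁) − S₂·e^{−q₂T}·N(d₂) = 175.621768 − 93.282350 = 82.339418
Δ₁ = e^{−q₁T}·N(d₁) = 0.748888;  Δ₂ = −e^{−q₂T}·N(d₂) = -0.498197
[vanilla: DEF put K=292.42]
σ√T = 0.2475·√2.6363 = 0.401858
d₁ = (ln(S/K) + (r+σ²/2)T) / (σ√T) = (ln(234.51/292.42) + (0.0145+0.2475²/2)·2.6363) / 0.401858 = (-0.220693 + 0.118971) / 0.401858 = -0.253128
d₂ = d₁ − σ√T = -0.253128 − 0.401858 = -0.654986
e^{−rT} = 0.962495
N(−d₁) = 0.599915,  N(−d₂) = 0.743762
price = K·e^{−rT}·N(−d₂) − S·N(−d₁) = 209.333816 − 140.686172 = 68.647644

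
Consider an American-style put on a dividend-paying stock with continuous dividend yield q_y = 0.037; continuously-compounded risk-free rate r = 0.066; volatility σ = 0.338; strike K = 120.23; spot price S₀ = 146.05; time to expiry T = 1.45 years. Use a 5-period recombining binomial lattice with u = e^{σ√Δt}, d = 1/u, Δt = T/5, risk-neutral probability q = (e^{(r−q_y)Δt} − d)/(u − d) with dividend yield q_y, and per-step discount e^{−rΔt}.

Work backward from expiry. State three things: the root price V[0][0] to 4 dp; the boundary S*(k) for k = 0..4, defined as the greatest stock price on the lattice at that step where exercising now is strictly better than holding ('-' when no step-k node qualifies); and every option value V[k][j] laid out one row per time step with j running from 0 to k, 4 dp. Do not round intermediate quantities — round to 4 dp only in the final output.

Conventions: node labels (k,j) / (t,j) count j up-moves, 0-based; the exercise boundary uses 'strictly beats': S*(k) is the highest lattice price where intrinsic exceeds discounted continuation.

price = 8.3396
boundary = - - - 84.5965 101.4851
tree:
8.3396
13.9688 2.5219
22.7600 4.9217 0.0000
35.6335 9.6050 0.0000 0.0000
49.7115 18.7449 0.0000 0.0000 0.0000
61.4468 35.6335 0.0000 0.0000 0.0000 0.0000

Δt=0.29000, u=1.19964, d=0.83359, q=0.47769, disc=e^(-rΔt)=0.98104
k=5 terminal: V=max(K-S,0) → 61.4468 35.6335 0.0000 0.0000 0.0000 0.0000
k=4: j=0 S=70.5185 intr=49.7115 cont=48.1848 V=49.7115[EX]; j=1 S=101.4851 intr=18.7449 cont=18.2588 V=18.7449[EX]; j=2 S=146.0500 intr=0.0000 cont=0.0000 V=0.0000[hold]; j=3 S=210.1846 intr=0.0000 cont=0.0000 V=0.0000[hold]; j=4 S=302.4825 intr=0.0000 cont=0.0000 V=0.0000[hold]  S*(4)=101.4851
k=3: j=0 S=84.5965 intr=35.6335 cont=34.2570 V=35.6335[EX]; j=1 S=121.7452 intr=0.0000 cont=9.6050 V=9.6050[hold]; j=2 S=175.2069 intr=0.0000 cont=0.0000 V=0.0000[hold]; j=3 S=252.1451 intr=0.0000 cont=0.0000 V=0.0000[hold]  S*(3)=84.5965
k=2: j=0 S=101.4851 intr=18.7449 cont=22.7600 V=22.7600[hold]; j=1 S=146.0500 intr=0.0000 cont=4.9217 V=4.9217[hold]; j=2 S=210.1846 intr=0.0000 cont=0.0000 V=0.0000[hold]  S*(2)=-
k=1: j=0 S=121.7452 intr=0.0000 cont=13.9688 V=13.9688[hold]; j=1 S=175.2069 intr=0.0000 cont=2.5219 V=2.5219[hold]  S*(1)=-
k=0: j=0 S=146.0500 intr=0.0000 cont=8.3396 V=8.3396[hold]  S*(0)=-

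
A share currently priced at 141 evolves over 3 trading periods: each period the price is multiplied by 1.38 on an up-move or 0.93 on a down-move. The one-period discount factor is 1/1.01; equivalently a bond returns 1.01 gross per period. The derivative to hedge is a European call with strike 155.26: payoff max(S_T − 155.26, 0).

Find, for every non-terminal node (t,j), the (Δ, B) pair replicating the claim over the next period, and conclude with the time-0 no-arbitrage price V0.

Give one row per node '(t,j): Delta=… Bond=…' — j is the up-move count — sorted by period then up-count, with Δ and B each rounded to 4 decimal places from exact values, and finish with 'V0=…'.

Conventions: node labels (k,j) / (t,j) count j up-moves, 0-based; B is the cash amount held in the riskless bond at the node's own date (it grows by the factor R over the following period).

Under the risk-neutral measure, an up-move has probability p* = (R−d)/(u−d) = 0.1778 and values discount at R = 1.01.
Terminal payoffs: V(3,0)=0.0000, V(3,1)=13.0322, V(3,2)=94.4640, V(3,3)=215.2982
  t=2,j=0: stock 121.9509 → up 168.2922 (V=13.0322), down 113.4143 (V=0.0000). Price 2.2939; hedge Δ=0.2375, bond B=-26.6666.
  t=2,j=1: stock 180.9594 → up 249.7240 (V=94.4640), down 168.2922 (V=13.0322). Price 27.2366; hedge Δ=1.0000, bond B=-153.7228.
  t=2,j=2: stock 268.5204 → up 370.5582 (V=215.2982), down 249.7240 (V=94.4640). Price 114.7976; hedge Δ=1.0000, bond B=-153.7228.
  t=1,j=0: stock 131.1300 → up 180.9594 (V=27.2366), down 121.9509 (V=2.2939). Price 6.6616; hedge Δ=0.4227, bond B=-48.7667.
  t=1,j=1: stock 194.5800 → up 268.5204 (V=114.7976), down 180.9594 (V=27.2366). Price 42.3792; hedge Δ=1.0000, bond B=-152.2008.
  t=0,j=0: stock 141.0000 → up 194.5800 (V=42.3792), down 131.1300 (V=6.6616). Price 12.8825; hedge Δ=0.5629, bond B=-66.4901.
As a check, the time-0 holding Δ(0,0)·S0 + B(0,0) comes to 12.8825 — exactly V0.

(0,0): Delta=0.5629 Bond=-66.4901
(1,0): Delta=0.4227 Bond=-48.7667
(1,1): Delta=1.0000 Bond=-152.2008
(2,0): Delta=0.2375 Bond=-26.6666
(2,1): Delta=1.0000 Bond=-153.7228
(2,2): Delta=1.0000 Bond=-153.7228
V0=12.8825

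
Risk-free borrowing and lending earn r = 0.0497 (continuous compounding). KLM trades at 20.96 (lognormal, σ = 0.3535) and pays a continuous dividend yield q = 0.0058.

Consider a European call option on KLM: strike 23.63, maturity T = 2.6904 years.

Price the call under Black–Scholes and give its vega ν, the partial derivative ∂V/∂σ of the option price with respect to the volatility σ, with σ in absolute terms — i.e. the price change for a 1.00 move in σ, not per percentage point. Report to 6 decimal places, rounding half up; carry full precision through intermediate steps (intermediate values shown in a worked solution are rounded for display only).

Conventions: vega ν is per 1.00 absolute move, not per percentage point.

σ√T = 0.3535·√2.6904 = 0.579826
d₁ = (ln(S/K) + (r−q+σ²/2)T) / (σ√T) = (ln(20.96/23.63) + (0.0497−0.0058+0.3535²/2)·2.6904) / 0.579826 = (-0.119901 + 0.286208) / 0.579826 = 0.286821
d₂ = d₁ − σ√T = 0.286821 − 0.579826 = -0.293005
e^{−rT} = 0.874841
e^{−qT} = 0.984517
N(d₁) = 0.612875,  N(d₂) = 0.384759
Call price V = S·e^{−qT}·N(d₁) − K·e^{−rT}·N(d₂) = 12.646974 − 7.953934 = 4.693040
φ(d₁) = (1/√(2π))·e^{−d₁²/2} = 0.382865
ν = S·e^{−qT}·φ(d₁)·√T = 12.958924

price = 4.693040
ν = 12.958924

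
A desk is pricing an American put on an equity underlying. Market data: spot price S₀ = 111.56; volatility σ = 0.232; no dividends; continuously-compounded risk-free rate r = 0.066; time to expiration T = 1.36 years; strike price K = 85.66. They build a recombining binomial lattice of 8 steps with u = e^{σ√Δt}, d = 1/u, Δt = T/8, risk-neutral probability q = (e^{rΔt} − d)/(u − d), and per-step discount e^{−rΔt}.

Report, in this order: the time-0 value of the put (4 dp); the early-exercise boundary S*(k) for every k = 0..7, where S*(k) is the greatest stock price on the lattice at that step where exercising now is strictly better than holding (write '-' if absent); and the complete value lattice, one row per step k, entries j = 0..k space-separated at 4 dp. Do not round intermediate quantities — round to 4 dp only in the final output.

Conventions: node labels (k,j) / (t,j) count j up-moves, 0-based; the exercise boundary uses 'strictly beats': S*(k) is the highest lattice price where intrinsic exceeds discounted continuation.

price = 1.2584
boundary = - - - - - 69.1503 62.8422 69.1503
tree:
1.2584
2.2268 0.4431
3.8538 0.8596 0.0904
6.4907 1.6432 0.1967 0.0000
10.5705 3.0815 0.4277 0.0000 0.0000
16.5097 5.6312 0.9303 0.0000 0.0000 0.0000
22.8178 9.9190 2.0231 0.0000 0.0000 0.0000 0.0000
28.5505 16.5097 4.3997 0.0000 0.0000 0.0000 0.0000 0.0000
33.7602 22.8178 9.5684 0.0000 0.0000 0.0000 0.0000 0.0000 0.0000

params: Δt=0.17000 u=1.10038 d=0.90878 q=0.53499 e^(-rΔt)=0.98884
t_8 payoffs: 33.7602 22.8178 9.5684 0.0000 0.0000 0.0000 0.0000 0.0000 0.0000
t_7: node(7,0) S=57.1095 payoff=28.5505 vs cont=27.5948 → 28.5505 [stop]  node(7,1) S=69.1503 payoff=16.5097 vs cont=15.5540 → 16.5097 [stop]  node(7,2) S=83.7298 payoff=1.9302 vs cont=4.3997 → 4.3997 [wait]  node(7,3) S=101.3831 payoff=0.0000 vs cont=0.0000 → 0.0000 [wait]  node(7,4) S=122.7585 payoff=0.0000 vs cont=0.0000 → 0.0000 [wait]  node(7,5) S=148.6405 payoff=0.0000 vs cont=0.0000 → 0.0000 [wait]  node(7,6) S=179.9795 payoff=0.0000 vs cont=0.0000 → 0.0000 [wait]  node(7,7) S=217.9259 payoff=0.0000 vs cont=0.0000 → 0.0000 [wait]  ⇒ S*(7)=69.1503
t_6: node(6,0) S=62.8422 payoff=22.8178 vs cont=21.8621 → 22.8178 [stop]  node(6,1) S=76.0916 payoff=9.5684 vs cont=9.9190 → 9.9190 [wait]  node(6,2) S=92.1346 payoff=0.0000 vs cont=2.0231 → 2.0231 [wait]  node(6,3) S=111.5600 payoff=0.0000 vs cont=0.0000 → 0.0000 [wait]  node(6,4) S=135.0810 payoff=0.0000 vs cont=0.0000 → 0.0000 [wait]  node(6,5) S=163.5611 payoff=0.0000 vs cont=0.0000 → 0.0000 [wait]  node(6,6) S=198.0459 payoff=0.0000 vs cont=0.0000 → 0.0000 [wait]  ⇒ S*(6)=62.8422
t_5: node(5,0) S=69.1503 payoff=16.5097 vs cont=15.7395 → 16.5097 [stop]  node(5,1) S=83.7298 payoff=1.9302 vs cont=5.6312 → 5.6312 [wait]  node(5,2) S=101.3831 payoff=0.0000 vs cont=0.9303 → 0.9303 [wait]  node(5,3) S=122.7585 payoff=0.0000 vs cont=0.0000 → 0.0000 [wait]  node(5,4) S=148.6405 payoff=0.0000 vs cont=0.0000 → 0.0000 [wait]  node(5,5) S=179.9795 payoff=0.0000 vs cont=0.0000 → 0.0000 [wait]  ⇒ S*(5)=69.1503
t_4: node(4,0) S=76.0916 payoff=9.5684 vs cont=10.5705 → 10.5705 [wait]  node(4,1) S=92.1346 payoff=0.0000 vs cont=3.0815 → 3.0815 [wait]  node(4,2) S=111.5600 payoff=0.0000 vs cont=0.4277 → 0.4277 [wait]  node(4,3) S=135.0810 payoff=0.0000 vs cont=0.0000 → 0.0000 [wait]  node(4,4) S=163.5611 payoff=0.0000 vs cont=0.0000 → 0.0000 [wait]  ⇒ S*(4)=-
t_3: node(3,0) S=83.7298 payoff=1.9302 vs cont=6.4907 → 6.4907 [wait]  node(3,1) S=101.3831 payoff=0.0000 vs cont=1.6432 → 1.6432 [wait]  node(3,2) S=122.7585 payoff=0.0000 vs cont=0.1967 → 0.1967 [wait]  node(3,3) S=148.6405 payoff=0.0000 vs cont=0.0000 → 0.0000 [wait]  ⇒ S*(3)=-
t_2: node(2,0) S=92.1346 payoff=0.0000 vs cont=3.8538 → 3.8538 [wait]  node(2,1) S=111.5600 payoff=0.0000 vs cont=0.8596 → 0.8596 [wait]  node(2,2) S=135.0810 payoff=0.0000 vs cont=0.0904 → 0.0904 [wait]  ⇒ S*(2)=-
t_1: node(1,0) S=101.3831 payoff=0.0000 vs cont=2.2268 → 2.2268 [wait]  node(1,1) S=122.7585 payoff=0.0000 vs cont=0.4431 → 0.4431 [wait]  ⇒ S*(1)=-
t_0: node(0,0) S=111.5600 payoff=0.0000 vs cont=1.2584 → 1.2584 [wait]  ⇒ S*(0)=-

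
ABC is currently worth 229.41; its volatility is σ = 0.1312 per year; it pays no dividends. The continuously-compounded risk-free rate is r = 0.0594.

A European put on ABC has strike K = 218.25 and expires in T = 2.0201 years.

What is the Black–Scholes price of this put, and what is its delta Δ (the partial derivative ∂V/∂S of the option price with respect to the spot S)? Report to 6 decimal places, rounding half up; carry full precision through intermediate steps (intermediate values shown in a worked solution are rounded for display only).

price = 3.857842
Δ = -0.157652

σ√T = 0.1312·√2.0201 = 0.186475
d₁ = (ln(S/K) + (r+σ²/2)T) / (σ√T) = (ln(229.41/218.25) + (0.0594+0.1312²/2)·2.0201) / 0.186475 = (0.049870 + 0.137380) / 0.186475 = 1.004157
d₂ = d₁ − σ√T = 1.004157 − 0.186475 = 0.817682
e^{−rT} = 0.886926
N(−d₁) = 0.157652,  N(−d₂) = 0.206769
Put price V = K·e^{−rT}·N(−d₂) − S·N(−d₁) = 40.024681 − 36.166839 = 3.857842
Δ = −N(−d₁) = -0.157652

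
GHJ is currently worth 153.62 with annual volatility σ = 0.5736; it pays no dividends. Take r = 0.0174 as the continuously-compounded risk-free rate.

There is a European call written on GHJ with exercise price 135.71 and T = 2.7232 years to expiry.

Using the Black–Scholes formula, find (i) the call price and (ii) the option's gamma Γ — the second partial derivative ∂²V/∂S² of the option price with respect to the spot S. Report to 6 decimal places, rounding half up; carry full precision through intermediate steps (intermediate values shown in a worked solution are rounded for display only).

σ√T = 0.5736·√2.7232 = 0.946562
d₁ = (ln(S/K) + (r+σ²/2)T) / (σ√T) = (ln(153.62/135.71) + (0.0174+0.5736²/2)·2.7232) / 0.946562 = (0.123962 + 0.495373) / 0.946562 = 0.654300
d₂ = d₁ − σ√T = 0.654300 − 0.946562 = -0.292262
e^{−rT} = 0.953721
N(d₁) = 0.743541,  N(d₂) = 0.385043
Call price V = S·N(d₁) − K·e^{−rT}·N(d₂) = 114.222708 − 49.835953 = 64.386755
φ(d₁) = (1/√(2π))·e^{−d₁²/2} = 0.322068
Γ = φ(d₁) / (S·σ·√T) = 0.002215

price = 64.386755
Γ = 0.002215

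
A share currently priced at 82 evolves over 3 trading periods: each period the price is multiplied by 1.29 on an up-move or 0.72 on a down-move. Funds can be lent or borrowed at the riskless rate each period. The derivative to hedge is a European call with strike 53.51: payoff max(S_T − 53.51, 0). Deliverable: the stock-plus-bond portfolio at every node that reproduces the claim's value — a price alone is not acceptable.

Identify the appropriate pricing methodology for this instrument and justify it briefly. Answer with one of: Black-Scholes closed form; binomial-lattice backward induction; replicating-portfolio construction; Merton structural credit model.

framework: replicating-portfolio construction

Key observation: the mandate to exhibit the hedge at every date and state singles out the replicating-portfolio construction on the 3-period tree with factors 1.29 and 0.72 from 82.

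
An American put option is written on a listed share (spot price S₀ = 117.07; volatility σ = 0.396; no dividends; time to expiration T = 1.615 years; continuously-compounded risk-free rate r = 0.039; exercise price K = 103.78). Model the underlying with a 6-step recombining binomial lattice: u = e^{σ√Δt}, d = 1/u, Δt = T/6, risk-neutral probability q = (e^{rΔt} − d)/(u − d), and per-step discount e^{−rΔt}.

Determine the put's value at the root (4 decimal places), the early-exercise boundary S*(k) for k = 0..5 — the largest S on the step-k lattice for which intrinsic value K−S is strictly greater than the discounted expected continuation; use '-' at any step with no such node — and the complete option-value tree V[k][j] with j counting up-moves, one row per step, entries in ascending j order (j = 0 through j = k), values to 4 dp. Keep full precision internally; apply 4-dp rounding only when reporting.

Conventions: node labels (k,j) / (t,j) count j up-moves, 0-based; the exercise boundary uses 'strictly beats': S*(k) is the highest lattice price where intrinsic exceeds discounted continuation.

price = 13.6918
boundary = - - - 63.2075 51.4686 63.2075
tree:
13.6918
20.3957 6.5667
29.3771 10.8955 1.9153
40.5725 17.6231 3.6818 0.0000
52.3114 27.4918 7.0779 0.0000 0.0000
61.8701 40.5725 13.6063 0.0000 0.0000 0.0000
69.6535 52.3114 26.1563 0.0000 0.0000 0.0000 0.0000

Δt=0.26917, u=1.22808, d=0.81428, q=0.47432, disc=e^(-rΔt)=0.98956
k=6 terminal: V=max(K-S,0) → 69.6535 52.3114 26.1563 0.0000 0.0000 0.0000 0.0000
k=5: j=0 S=41.9099 intr=61.8701 cont=60.7863 V=61.8701[EX]; j=1 S=63.2075 intr=40.5725 cont=39.4888 V=40.5725[EX]; j=2 S=95.3279 intr=8.4521 cont=13.6063 V=13.6063[hold]; j=3 S=143.7710 intr=0.0000 cont=0.0000 V=0.0000[hold]; j=4 S=216.8317 intr=0.0000 cont=0.0000 V=0.0000[hold]; j=5 S=327.0200 intr=0.0000 cont=0.0000 V=0.0000[hold]  S*(5)=63.2075
k=4: j=0 S=51.4686 intr=52.3114 cont=51.2276 V=52.3114[EX]; j=1 S=77.6237 intr=26.1563 cont=27.4918 V=27.4918[hold]; j=2 S=117.0700 intr=0.0000 cont=7.0779 V=7.0779[hold]; j=3 S=176.5619 intr=0.0000 cont=0.0000 V=0.0000[hold]; j=4 S=266.2861 intr=0.0000 cont=0.0000 V=0.0000[hold]  S*(4)=51.4686
k=3: j=0 S=63.2075 intr=40.5725 cont=40.1156 V=40.5725[EX]; j=1 S=95.3279 intr=8.4521 cont=17.6231 V=17.6231[hold]; j=2 S=143.7710 intr=0.0000 cont=3.6818 V=3.6818[hold]; j=3 S=216.8317 intr=0.0000 cont=0.0000 V=0.0000[hold]  S*(3)=63.2075
k=2: j=0 S=77.6237 intr=26.1563 cont=29.3771 V=29.3771[hold]; j=1 S=117.0700 intr=0.0000 cont=10.8955 V=10.8955[hold]; j=2 S=176.5619 intr=0.0000 cont=1.9153 V=1.9153[hold]  S*(2)=-
k=1: j=0 S=95.3279 intr=8.4521 cont=20.3957 V=20.3957[hold]; j=1 S=143.7710 intr=0.0000 cont=6.5667 V=6.5667[hold]  S*(1)=-
k=0: j=0 S=117.0700 intr=0.0000 cont=13.6918 V=13.6918[hold]  S*(0)=-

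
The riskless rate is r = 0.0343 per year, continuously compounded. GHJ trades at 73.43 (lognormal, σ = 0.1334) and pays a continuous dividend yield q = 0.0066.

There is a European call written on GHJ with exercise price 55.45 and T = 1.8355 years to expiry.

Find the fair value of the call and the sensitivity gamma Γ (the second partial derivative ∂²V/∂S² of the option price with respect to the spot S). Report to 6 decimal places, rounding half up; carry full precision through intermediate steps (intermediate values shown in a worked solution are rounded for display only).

σ√T = 0.1334·√1.8355 = 0.180731
d₁ = (ln(S/K) + (r−q+σ²/2)T) / (σ√T) = (ln(73.43/55.45) + (0.0343−0.0066+0.1334²/2)·1.8355) / 0.180731 = (0.280851 + 0.067175) / 0.180731 = 1.925656
d₂ = d₁ − σ√T = 1.925656 − 0.180731 = 1.744925
e^{−rT} = 0.938983
e^{−qT} = 0.987959
N(d₁) = 0.972926,  N(d₂) = 0.959501
Call price V = S·e^{−qT}·N(d₁) − K·e^{−rT}·N(d₂) = 70.581733 − 49.957977 = 20.623756
φ(d₁) = (1/√(2π))·e^{−d₁²/2} = 0.062473
Γ = e^{−qT}·φ(d₁) / (S·σ·√T) = 0.004651

price = 20.623756
Γ = 0.004651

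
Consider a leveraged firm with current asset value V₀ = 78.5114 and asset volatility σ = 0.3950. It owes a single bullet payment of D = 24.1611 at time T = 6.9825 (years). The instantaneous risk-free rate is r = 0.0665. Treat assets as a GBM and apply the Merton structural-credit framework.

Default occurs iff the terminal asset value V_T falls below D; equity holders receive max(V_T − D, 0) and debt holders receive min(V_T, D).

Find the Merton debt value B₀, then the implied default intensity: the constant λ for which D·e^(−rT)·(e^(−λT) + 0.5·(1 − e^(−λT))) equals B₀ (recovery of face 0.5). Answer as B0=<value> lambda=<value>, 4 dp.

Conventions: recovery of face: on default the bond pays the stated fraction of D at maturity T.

B0=14.3805 lambda=0.0161

With assets at 78.5114 and a single debt payment of 24.1611 at 6.9825 years:
d₁ = [ln(V₀/D) + (r + σ²/2)T] / (σ√T)
   = [ln(78.5114/24.1611) + (0.0665 + 0.5·0.3950²)·6.9825] / (0.3950·√6.9825)
   = [1.178500 + 1.009059] / 1.043765 = 2.095835
d₂ = d₁ − σ√T = 2.095835 − 1.043765 = 1.052070
N(d₁) = 0.981952,  N(d₂) = 0.853616,  e^(−rT) = 0.628552
E₀ = V₀·N(d₁) − D·e^(−rT)·N(d₂)
   = 78.5114·0.981952 − 24.1611·0.628552·0.853616 = 64.130939
B₀ = V₀ − E₀ = 78.5114 − 64.130939 = 14.380461
e^(−λT) = (B₀·e^(rT)/D − 0.5)/(1 − 0.5) = (14.3805·1.590958/24.1611 − 0.5)/0.5 = 0.89385162
λ = −ln(0.89385162)/6.9825 = 0.016071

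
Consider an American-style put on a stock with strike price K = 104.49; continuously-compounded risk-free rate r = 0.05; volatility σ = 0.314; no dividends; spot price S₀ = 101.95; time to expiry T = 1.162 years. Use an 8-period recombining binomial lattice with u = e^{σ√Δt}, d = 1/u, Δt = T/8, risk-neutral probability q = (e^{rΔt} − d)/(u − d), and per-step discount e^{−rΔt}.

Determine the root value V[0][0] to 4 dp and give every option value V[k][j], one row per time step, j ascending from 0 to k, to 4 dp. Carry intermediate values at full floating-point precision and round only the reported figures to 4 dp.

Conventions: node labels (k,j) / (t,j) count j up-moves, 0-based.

Δt=0.14525, u=1.12713, d=0.88721, q=0.50050, disc=e^(-rΔt)=0.99276
k=8 terminal: V=max(K-S,0) → 65.3511 54.7675 41.3219 24.2404 2.5400 0.0000 0.0000 0.0000 0.0000
k=7: j=0 S=44.1145 intr=60.3755 cont=59.6194 V=60.3755[EX]; j=1 S=56.0436 intr=48.4464 cont=47.6903 V=48.4464[EX]; j=2 S=71.1984 intr=33.2916 cont=32.5355 V=33.2916[EX]; j=3 S=90.4513 intr=14.0387 cont=13.2826 V=14.0387[EX]; j=4 S=114.9105 intr=0.0000 cont=1.2596 V=1.2596[hold]; j=5 S=145.9836 intr=0.0000 cont=0.0000 V=0.0000[hold]; j=6 S=185.4594 intr=0.0000 cont=0.0000 V=0.0000[hold]; j=7 S=235.6098 intr=0.0000 cont=0.0000 V=0.0000[hold]
k=6: j=0 S=49.7225 intr=54.7675 cont=54.0113 V=54.7675[EX]; j=1 S=63.1681 intr=41.3219 cont=40.5658 V=41.3219[EX]; j=2 S=80.2496 intr=24.2404 cont=23.4843 V=24.2404[EX]; j=3 S=101.9500 intr=2.5400 cont=7.5874 V=7.5874[hold]; j=4 S=129.5185 intr=0.0000 cont=0.6246 V=0.6246[hold]; j=5 S=164.5419 intr=0.0000 cont=0.0000 V=0.0000[hold]; j=6 S=209.0360 intr=0.0000 cont=0.0000 V=0.0000[hold]
k=5: j=0 S=56.0436 intr=48.4464 cont=47.6903 V=48.4464[EX]; j=1 S=71.1984 intr=33.2916 cont=32.5355 V=33.2916[EX]; j=2 S=90.4513 intr=14.0387 cont=15.7905 V=15.7905[hold]; j=3 S=114.9105 intr=0.0000 cont=4.0728 V=4.0728[hold]; j=4 S=145.9836 intr=0.0000 cont=0.3097 V=0.3097[hold]; j=5 S=185.4594 intr=0.0000 cont=0.0000 V=0.0000[hold]
k=4: j=0 S=63.1681 intr=41.3219 cont=40.5658 V=41.3219[EX]; j=1 S=80.2496 intr=24.2404 cont=24.3548 V=24.3548[hold]; j=2 S=101.9500 intr=2.5400 cont=9.8540 V=9.8540[hold]; j=3 S=129.5185 intr=0.0000 cont=2.1736 V=2.1736[hold]; j=4 S=164.5419 intr=0.0000 cont=0.1536 V=0.1536[hold]
k=3: j=0 S=71.1984 intr=33.2916 cont=32.5923 V=33.2916[EX]; j=1 S=90.4513 intr=14.0387 cont=16.9734 V=16.9734[hold]; j=2 S=114.9105 intr=0.0000 cont=5.9665 V=5.9665[hold]; j=3 S=145.9836 intr=0.0000 cont=1.1542 V=1.1542[hold]
k=2: j=0 S=80.2496 intr=24.2404 cont=24.9426 V=24.9426[hold]; j=1 S=101.9500 intr=2.5400 cont=11.3815 V=11.3815[hold]; j=2 S=129.5185 intr=0.0000 cont=3.5322 V=3.5322[hold]
k=1: j=0 S=90.4513 intr=14.0387 cont=18.0239 V=18.0239[hold]; j=1 S=114.9105 intr=0.0000 cont=7.3990 V=7.3990[hold]
k=0: j=0 S=101.9500 intr=2.5400 cont=12.6142 V=12.6142[hold]

price = 12.6142
tree:
12.6142
18.0239 7.3990
24.9426 11.3815 3.5322
33.2916 16.9734 5.9665 1.1542
41.3219 24.3548 9.8540 2.1736 0.1536
48.4464 33.2916 15.7905 4.0728 0.3097 0.0000
54.7675 41.3219 24.2404 7.5874 0.6246 0.0000 0.0000
60.3755 48.4464 33.2916 14.0387 1.2596 0.0000 0.0000 0.0000
65.3511 54.7675 41.3219 24.2404 2.5400 0.0000 0.0000 0.0000 0.0000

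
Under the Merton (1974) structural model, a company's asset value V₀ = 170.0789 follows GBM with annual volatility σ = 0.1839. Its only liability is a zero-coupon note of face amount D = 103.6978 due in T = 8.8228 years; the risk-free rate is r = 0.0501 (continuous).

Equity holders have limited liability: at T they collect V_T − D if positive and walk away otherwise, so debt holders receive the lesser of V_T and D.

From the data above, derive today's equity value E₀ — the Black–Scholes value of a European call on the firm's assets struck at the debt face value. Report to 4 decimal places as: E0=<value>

E0=104.4256

Work the structural quantities from V₀ = 170.0789 against face 103.6978:
d₁ = [ln(V₀/D) + (r + σ²/2)T] / (σ√T)
   = [ln(170.0789/103.6978) + (0.0501 + 0.5·0.1839²)·8.8228] / (0.1839·√8.8228)
   = [0.494782 + 0.591212] / 0.546242 = 1.988119
d₂ = d₁ − σ√T = 1.988119 − 0.546242 = 1.441877
N(d₁) = 0.976601,  N(d₂) = 0.925332,  e^(−rT) = 0.642735
E₀ = V₀·N(d₁) − D·e^(−rT)·N(d₂)
   = 170.0789·0.976601 − 103.6978·0.642735·0.925332 = 104.425615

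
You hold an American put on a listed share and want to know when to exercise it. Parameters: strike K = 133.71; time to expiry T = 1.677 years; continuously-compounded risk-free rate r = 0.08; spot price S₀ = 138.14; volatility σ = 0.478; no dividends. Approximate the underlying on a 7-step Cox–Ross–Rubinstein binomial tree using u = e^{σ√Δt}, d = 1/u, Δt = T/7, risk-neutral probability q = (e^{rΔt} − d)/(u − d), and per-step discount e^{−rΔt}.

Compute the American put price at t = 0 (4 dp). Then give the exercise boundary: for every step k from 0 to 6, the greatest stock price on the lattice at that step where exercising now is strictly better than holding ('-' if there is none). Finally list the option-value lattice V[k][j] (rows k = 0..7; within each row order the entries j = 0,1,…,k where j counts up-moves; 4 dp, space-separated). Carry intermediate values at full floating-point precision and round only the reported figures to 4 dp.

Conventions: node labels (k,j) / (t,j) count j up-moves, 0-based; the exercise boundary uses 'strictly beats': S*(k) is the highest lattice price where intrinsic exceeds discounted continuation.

params: Δt=0.23957 u=1.26360 d=0.79139 q=0.48275 e^(-rΔt)=0.98102
t_7 payoffs: 106.8528 90.8278 65.2410 24.3871 0.0000 0.0000 0.0000 0.0000
t_6: node(6,0) S=33.9366 payoff=99.7734 vs cont=97.2351 → 99.7734 [stop]  node(6,1) S=54.1858 payoff=79.5242 vs cont=76.9859 → 79.5242 [stop]  node(6,2) S=86.5172 payoff=47.1928 vs cont=44.6545 → 47.1928 [stop]  node(6,3) S=138.1400 payoff=0.0000 vs cont=12.3747 → 12.3747 [wait]  node(6,4) S=220.5648 payoff=0.0000 vs cont=0.0000 → 0.0000 [wait]  node(6,5) S=352.1706 payoff=0.0000 vs cont=0.0000 → 0.0000 [wait]  node(6,6) S=562.3025 payoff=0.0000 vs cont=0.0000 → 0.0000 [wait]  ⇒ S*(6)=86.5172
t_5: node(5,0) S=42.8822 payoff=90.8278 vs cont=88.2895 → 90.8278 [stop]  node(5,1) S=68.4690 payoff=65.2410 vs cont=62.7027 → 65.2410 [stop]  node(5,2) S=109.3229 payoff=24.3871 vs cont=29.8074 → 29.8074 [wait]  node(5,3) S=174.5532 payoff=0.0000 vs cont=6.2793 → 6.2793 [wait]  node(5,4) S=278.7050 payoff=0.0000 vs cont=0.0000 → 0.0000 [wait]  node(5,5) S=445.0016 payoff=0.0000 vs cont=0.0000 → 0.0000 [wait]  ⇒ S*(5)=68.4690
t_4: node(4,0) S=54.1858 payoff=79.5242 vs cont=76.9859 → 79.5242 [stop]  node(4,1) S=86.5172 payoff=47.1928 vs cont=47.2215 → 47.2215 [wait]  node(4,2) S=138.1400 payoff=0.0000 vs cont=18.0989 → 18.0989 [wait]  node(4,3) S=220.5648 payoff=0.0000 vs cont=3.1863 → 3.1863 [wait]  node(4,4) S=352.1706 payoff=0.0000 vs cont=0.0000 → 0.0000 [wait]  ⇒ S*(4)=54.1858
t_3: node(3,0) S=68.4690 payoff=65.2410 vs cont=62.7163 → 65.2410 [stop]  node(3,1) S=109.3229 payoff=24.3871 vs cont=32.5329 → 32.5329 [wait]  node(3,2) S=174.5532 payoff=0.0000 vs cont=10.6928 → 10.6928 [wait]  node(3,3) S=278.7050 payoff=0.0000 vs cont=1.6168 → 1.6168 [wait]  ⇒ S*(3)=68.4690
t_2: node(2,0) S=86.5172 payoff=47.1928 vs cont=48.5123 → 48.5123 [wait]  node(2,1) S=138.1400 payoff=0.0000 vs cont=21.5721 → 21.5721 [wait]  node(2,2) S=220.5648 payoff=0.0000 vs cont=6.1915 → 6.1915 [wait]  ⇒ S*(2)=-
t_1: node(1,0) S=109.3229 payoff=24.3871 vs cont=34.8328 → 34.8328 [wait]  node(1,1) S=174.5532 payoff=0.0000 vs cont=13.8785 → 13.8785 [wait]  ⇒ S*(1)=-
t_0: node(0,0) S=138.1400 payoff=0.0000 vs cont=24.2478 → 24.2478 [wait]  ⇒ S*(0)=-

price = 24.2478
boundary = - - - 68.4690 54.1858 68.4690 86.5172
tree:
24.2478
34.8328 13.8785
48.5123 21.5721 6.1915
65.2410 32.5329 10.6928 1.6168
79.5242 47.2215 18.0989 3.1863 0.0000
90.8278 65.2410 29.8074 6.2793 0.0000 0.0000
99.7734 79.5242 47.1928 12.3747 0.0000 0.0000 0.0000
106.8528 90.8278 65.2410 24.3871 0.0000 0.0000 0.0000 0.0000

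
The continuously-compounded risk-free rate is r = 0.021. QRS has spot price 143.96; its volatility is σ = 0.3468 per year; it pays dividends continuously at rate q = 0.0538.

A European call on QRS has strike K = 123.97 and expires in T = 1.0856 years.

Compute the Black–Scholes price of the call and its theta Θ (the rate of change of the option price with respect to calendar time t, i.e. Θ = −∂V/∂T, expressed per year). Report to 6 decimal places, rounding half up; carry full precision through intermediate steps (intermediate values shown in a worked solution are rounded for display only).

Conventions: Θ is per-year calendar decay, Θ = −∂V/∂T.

price = 26.626113
Θ = -4.340383

σ√T = 0.3468·√1.0856 = 0.361338
d₁ = (ln(S/K) + (r−q+σ²/2)T) / (σ√T) = (ln(143.96/123.97) + (0.021−0.0538+0.3468²/2)·1.0856) / 0.361338 = (0.149496 + 0.029675) / 0.361338 = 0.495854
d₂ = d₁ − σ√T = 0.495854 − 0.361338 = 0.134515
e^{−rT} = 0.977460
e^{−qT} = 0.943268
N(d₁) = 0.690001,  N(d₂) = 0.553502
Call price V = S·e^{−qT}·N(d₁) − K·e^{−rT}·N(d₂) = 93.697187 − 67.071074 = 26.626113
φ(d₁) = (1/√(2π))·e^{−d₁²/2} = 0.352793
Θ = −S·e^{−qT}·φ(d₁)·σ/(2√T) + q·S·e^{−qT}·N(d₁) − r·K·e^{−rT}·N(d₂) = −7.972799 + 5.040909 − 1.408493 = -4.340383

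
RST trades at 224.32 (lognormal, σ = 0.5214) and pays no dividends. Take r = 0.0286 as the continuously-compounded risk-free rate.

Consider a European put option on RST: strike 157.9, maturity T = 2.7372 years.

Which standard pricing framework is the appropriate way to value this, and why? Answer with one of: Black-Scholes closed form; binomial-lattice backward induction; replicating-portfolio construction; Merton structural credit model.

framework: Black-Scholes closed form

Key observation: the instrument is a plain European put (strike 157.9) on a lognormal asset; the exact continuous-time formula applies directly.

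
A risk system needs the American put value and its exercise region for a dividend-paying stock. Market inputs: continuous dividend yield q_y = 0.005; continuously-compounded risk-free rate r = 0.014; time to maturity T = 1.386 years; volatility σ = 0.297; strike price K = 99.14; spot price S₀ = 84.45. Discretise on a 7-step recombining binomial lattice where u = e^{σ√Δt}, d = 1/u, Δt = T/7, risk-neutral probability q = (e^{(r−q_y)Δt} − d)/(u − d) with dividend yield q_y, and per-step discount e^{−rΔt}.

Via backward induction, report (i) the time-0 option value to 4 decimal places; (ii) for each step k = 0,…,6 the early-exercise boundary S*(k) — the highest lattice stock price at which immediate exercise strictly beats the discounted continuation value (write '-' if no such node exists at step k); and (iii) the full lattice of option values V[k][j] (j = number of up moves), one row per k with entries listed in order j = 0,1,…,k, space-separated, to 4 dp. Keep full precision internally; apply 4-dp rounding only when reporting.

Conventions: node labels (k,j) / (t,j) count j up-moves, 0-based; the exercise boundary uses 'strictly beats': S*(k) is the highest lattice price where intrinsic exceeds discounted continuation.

price = 20.5500
boundary = - - - 56.8087 64.8350 73.9954 84.4500
tree:
20.5500
27.1187 13.3734
34.5512 19.0212 7.1777
42.3313 26.1109 11.2568 2.6884
49.3640 34.3050 17.1612 4.7637 0.3987
55.5261 42.3313 25.1446 8.3933 0.7597 0.0000
60.9253 49.3640 34.3050 14.6900 1.4476 0.0000 0.0000
65.6562 55.5261 42.3313 25.1446 2.7583 0.0000 0.0000 0.0000

Δt=0.19800  u=1.14129  d=0.87620  q=0.47374  discount=0.99723
step 7 (expiry): payoffs max(K−S,0) = 65.6562 55.5261 42.3313 25.1446 2.7583 0.0000 0.0000 0.0000
step 6: (k=6,j=0): S=38.2147, K−S=60.9253, hold=60.6887 ⇒ V=60.9253 exercise | (k=6,j=1): S=49.7760, K−S=49.3640, hold=49.1388 ⇒ V=49.3640 exercise | (k=6,j=2): S=64.8350, K−S=34.3050, hold=34.0947 ⇒ V=34.3050 exercise | (k=6,j=3): S=84.4500, K−S=14.6900, hold=14.4991 ⇒ V=14.6900 exercise | (k=6,j=4): S=109.9992, K−S=0.0000, hold=1.4476 ⇒ V=1.4476 continue | (k=6,j=5): S=143.2779, K−S=0.0000, hold=0.0000 ⇒ V=0.0000 continue | (k=6,j=6): S=186.6247, K−S=0.0000, hold=0.0000 ⇒ V=0.0000 continue  boundary S*=84.4500
step 5: (k=5,j=0): S=43.6139, K−S=55.5261, hold=55.2948 ⇒ V=55.5261 exercise | (k=5,j=1): S=56.8087, K−S=42.3313, hold=42.1131 ⇒ V=42.3313 exercise | (k=5,j=2): S=73.9954, K−S=25.1446, hold=24.9434 ⇒ V=25.1446 exercise | (k=5,j=3): S=96.3817, K−S=2.7583, hold=8.3933 ⇒ V=8.3933 continue | (k=5,j=4): S=125.5407, K−S=0.0000, hold=0.7597 ⇒ V=0.7597 continue | (k=5,j=5): S=163.5212, K−S=0.0000, hold=0.0000 ⇒ V=0.0000 continue  boundary S*=73.9954
step 4: (k=4,j=0): S=49.7760, K−S=49.3640, hold=49.1388 ⇒ V=49.3640 exercise | (k=4,j=1): S=64.8350, K−S=34.3050, hold=34.0947 ⇒ V=34.3050 exercise | (k=4,j=2): S=84.4500, K−S=14.6900, hold=17.1612 ⇒ V=17.1612 continue | (k=4,j=3): S=109.9992, K−S=0.0000, hold=4.7637 ⇒ V=4.7637 continue | (k=4,j=4): S=143.2779, K−S=0.0000, hold=0.3987 ⇒ V=0.3987 continue  boundary S*=64.8350
step 3: (k=3,j=0): S=56.8087, K−S=42.3313, hold=42.1131 ⇒ V=42.3313 exercise | (k=3,j=1): S=73.9954, K−S=25.1446, hold=26.1109 ⇒ V=26.1109 continue | (k=3,j=2): S=96.3817, K−S=2.7583, hold=11.2568 ⇒ V=11.2568 continue | (k=3,j=3): S=125.5407, K−S=0.0000, hold=2.6884 ⇒ V=2.6884 continue  boundary S*=56.8087
step 2: (k=2,j=0): S=64.8350, K−S=34.3050, hold=34.5512 ⇒ V=34.5512 continue | (k=2,j=1): S=84.4500, K−S=14.6900, hold=19.0212 ⇒ V=19.0212 continue | (k=2,j=2): S=109.9992, K−S=0.0000, hold=7.1777 ⇒ V=7.1777 continue  boundary S*=-
step 1: (k=1,j=0): S=73.9954, K−S=25.1446, hold=27.1187 ⇒ V=27.1187 continue | (k=1,j=1): S=96.3817, K−S=2.7583, hold=13.3734 ⇒ V=13.3734 continue  boundary S*=-
step 0: (k=0,j=0): S=84.4500, K−S=14.6900, hold=20.5500 ⇒ V=20.5500 continue  boundary S*=-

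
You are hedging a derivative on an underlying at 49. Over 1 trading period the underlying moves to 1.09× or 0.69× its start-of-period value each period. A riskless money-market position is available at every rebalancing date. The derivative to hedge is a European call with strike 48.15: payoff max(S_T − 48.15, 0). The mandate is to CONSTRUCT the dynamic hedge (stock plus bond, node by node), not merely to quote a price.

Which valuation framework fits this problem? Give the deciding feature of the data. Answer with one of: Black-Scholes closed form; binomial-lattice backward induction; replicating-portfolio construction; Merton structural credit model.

Key observation: the mandate to exhibit the hedge at every date and state singles out the replicating-portfolio construction on the 1-period tree with factors 1.09 and 0.69 from 49.

framework: replicating-portfolio construction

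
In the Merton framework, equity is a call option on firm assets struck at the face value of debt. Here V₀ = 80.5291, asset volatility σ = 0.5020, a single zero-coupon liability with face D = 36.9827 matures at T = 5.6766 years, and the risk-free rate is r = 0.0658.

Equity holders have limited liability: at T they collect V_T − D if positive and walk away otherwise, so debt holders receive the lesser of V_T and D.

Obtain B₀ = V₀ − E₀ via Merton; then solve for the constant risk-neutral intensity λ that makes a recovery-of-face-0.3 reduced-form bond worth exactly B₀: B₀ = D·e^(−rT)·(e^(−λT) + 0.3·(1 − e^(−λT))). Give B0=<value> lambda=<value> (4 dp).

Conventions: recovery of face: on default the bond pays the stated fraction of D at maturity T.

Equity is a call on the firm's assets struck at D = 36.9827:
d₁ = [ln(V₀/D) + (r + σ²/2)T] / (σ√T)
   = [ln(80.5291/36.9827) + (0.0658 + 0.5·0.5020²)·5.6766] / (0.5020·√5.6766)
   = [0.778168 + 1.088783] / 1.196046 = 1.560936
d₂ = d₁ − σ√T = 1.560936 − 1.196046 = 0.364890
N(d₁) = 0.940731,  N(d₂) = 0.642403,  e^(−rT) = 0.688307
E₀ = V₀·N(d₁) − D·e^(−rT)·N(d₂)
   = 80.5291·0.940731 − 36.9827·0.688307·0.642403 = 59.403521
B₀ = V₀ − E₀ = 80.5291 − 59.403521 = 21.125579
e^(−λT) = (B₀·e^(rT)/D − 0.3)/(1 − 0.3) = (21.1256·1.452840/36.9827 − 0.3)/0.7 = 0.75700674
λ = −ln(0.75700674)/5.6766 = 0.049040

B0=21.1256 lambda=0.0490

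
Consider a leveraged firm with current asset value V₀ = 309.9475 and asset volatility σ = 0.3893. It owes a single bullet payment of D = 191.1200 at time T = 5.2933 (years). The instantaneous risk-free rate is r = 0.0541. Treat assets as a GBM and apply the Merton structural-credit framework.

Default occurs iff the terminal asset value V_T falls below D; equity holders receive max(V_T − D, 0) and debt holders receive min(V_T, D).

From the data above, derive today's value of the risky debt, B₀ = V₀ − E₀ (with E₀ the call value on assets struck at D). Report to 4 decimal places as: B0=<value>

Equity is a call on the firm's assets struck at D = 191.1200:
d₁ = [ln(V₀/D) + (r + σ²/2)T] / (σ√T)
   = [ln(309.9475/191.1200) + (0.0541 + 0.5·0.3893²)·5.2933] / (0.3893·√5.2933)
   = [0.483501 + 0.687479] / 0.895669 = 1.307381
d₂ = d₁ − σ√T = 1.307381 − 0.895669 = 0.411711
N(d₁) = 0.904458,  N(d₂) = 0.659725,  e^(−rT) = 0.750987
E₀ = V₀·N(d₁) − D·e^(−rT)·N(d₂)
   = 309.9475·0.904458 − 191.1200·0.750987·0.659725 = 185.645275
B₀ = V₀ − E₀ = 309.9475 − 185.645275 = 124.302225

B0=124.3022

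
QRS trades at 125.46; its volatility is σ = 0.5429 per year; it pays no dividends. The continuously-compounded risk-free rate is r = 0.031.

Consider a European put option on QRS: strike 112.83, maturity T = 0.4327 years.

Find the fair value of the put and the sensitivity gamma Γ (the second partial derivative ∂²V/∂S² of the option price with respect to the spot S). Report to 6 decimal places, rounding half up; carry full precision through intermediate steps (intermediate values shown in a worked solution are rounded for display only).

σ√T = 0.5429·√0.4327 = 0.357119
d₁ = (ln(S/K) + (r+σ²/2)T) / (σ√T) = (ln(125.46/112.83) + (0.031+0.5429²/2)·0.4327) / 0.357119 = (0.106105 + 0.077181) / 0.357119 = 0.513233
d₂ = d₁ − σ√T = 0.513233 − 0.357119 = 0.156114
e^{−rT} = 0.986676
N(−d₁) = 0.303894,  N(−d₂) = 0.437972
Put price V = K·e^{−rT}·N(−d₂) − S·N(−d₁) = 48.757902 − 38.126549 = 10.631353
φ(d₁) = (1/√(2π))·e^{−d₁²/2} = 0.349713
Γ = φ(d₁) / (S·σ·√T) = 0.007805

price = 10.631353
Γ = 0.007805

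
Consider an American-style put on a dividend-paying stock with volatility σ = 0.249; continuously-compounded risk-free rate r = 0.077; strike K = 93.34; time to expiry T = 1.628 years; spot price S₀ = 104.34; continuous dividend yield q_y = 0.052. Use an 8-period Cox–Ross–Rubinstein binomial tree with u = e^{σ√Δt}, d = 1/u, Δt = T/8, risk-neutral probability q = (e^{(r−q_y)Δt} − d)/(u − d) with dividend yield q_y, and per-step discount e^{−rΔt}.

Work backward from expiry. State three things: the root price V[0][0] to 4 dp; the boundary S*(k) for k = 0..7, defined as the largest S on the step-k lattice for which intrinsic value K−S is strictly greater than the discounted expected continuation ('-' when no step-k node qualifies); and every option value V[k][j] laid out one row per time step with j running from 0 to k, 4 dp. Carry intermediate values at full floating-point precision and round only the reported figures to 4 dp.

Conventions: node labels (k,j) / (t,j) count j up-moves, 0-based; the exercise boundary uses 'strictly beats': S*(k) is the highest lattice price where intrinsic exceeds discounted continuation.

price = 6.3327
boundary = - - - - 66.5764 59.5028 66.5764 74.4908
tree:
6.3327
9.4998 3.2987
13.8660 5.3416 1.3165
19.6111 8.4384 2.3478 0.3047
26.7636 12.9287 4.1195 0.6124 0.0000
33.8372 19.0612 7.0752 1.2309 0.0000 0.0000
40.1592 26.7636 11.7993 2.4739 0.0000 0.0000 0.0000
45.8096 33.8372 18.8492 4.9723 0.0000 0.0000 0.0000 0.0000
50.8595 40.1592 26.7636 9.9939 0.0000 0.0000 0.0000 0.0000 0.0000

params: Δt=0.20350 u=1.11888 d=0.89375 q=0.49460 e^(-rΔt)=0.98445
t_8 payoffs: 50.8595 40.1592 26.7636 9.9939 0.0000 0.0000 0.0000 0.0000 0.0000
t_7: node(7,0) S=47.5304 payoff=45.8096 vs cont=44.8587 → 45.8096 [stop]  node(7,1) S=59.5028 payoff=33.8372 vs cont=33.0124 → 33.8372 [stop]  node(7,2) S=74.4908 payoff=18.8492 vs cont=18.1821 → 18.8492 [stop]  node(7,3) S=93.2541 payoff=0.0859 vs cont=4.9723 → 4.9723 [wait]  node(7,4) S=116.7437 payoff=0.0000 vs cont=0.0000 → 0.0000 [wait]  node(7,5) S=146.1500 payoff=0.0000 vs cont=0.0000 → 0.0000 [wait]  node(7,6) S=182.9635 payoff=0.0000 vs cont=0.0000 → 0.0000 [wait]  node(7,7) S=229.0497 payoff=0.0000 vs cont=0.0000 → 0.0000 [wait]  ⇒ S*(7)=74.4908
t_6: node(6,0) S=53.1808 payoff=40.1592 vs cont=39.2678 → 40.1592 [stop]  node(6,1) S=66.5764 payoff=26.7636 vs cont=26.0132 → 26.7636 [stop]  node(6,2) S=83.3461 payoff=9.9939 vs cont=11.7993 → 11.7993 [wait]  node(6,3) S=104.3400 payoff=0.0000 vs cont=2.4739 → 2.4739 [wait]  node(6,4) S=130.6220 payoff=0.0000 vs cont=0.0000 → 0.0000 [wait]  node(6,5) S=163.5241 payoff=0.0000 vs cont=0.0000 → 0.0000 [wait]  node(6,6) S=204.7138 payoff=0.0000 vs cont=0.0000 → 0.0000 [wait]  ⇒ S*(6)=66.5764
t_5: node(5,0) S=59.5028 payoff=33.8372 vs cont=33.0124 → 33.8372 [stop]  node(5,1) S=74.4908 payoff=18.8492 vs cont=19.0612 → 19.0612 [wait]  node(5,2) S=93.2541 payoff=0.0859 vs cont=7.0752 → 7.0752 [wait]  node(5,3) S=116.7437 payoff=0.0000 vs cont=1.2309 → 1.2309 [wait]  node(5,4) S=146.1500 payoff=0.0000 vs cont=0.0000 → 0.0000 [wait]  node(5,5) S=182.9635 payoff=0.0000 vs cont=0.0000 → 0.0000 [wait]  ⇒ S*(5)=59.5028
t_4: node(4,0) S=66.5764 payoff=26.7636 vs cont=26.1165 → 26.7636 [stop]  node(4,1) S=83.3461 payoff=9.9939 vs cont=12.9287 → 12.9287 [wait]  node(4,2) S=104.3400 payoff=0.0000 vs cont=4.1195 → 4.1195 [wait]  node(4,3) S=130.6220 payoff=0.0000 vs cont=0.6124 → 0.6124 [wait]  node(4,4) S=163.5241 payoff=0.0000 vs cont=0.0000 → 0.0000 [wait]  ⇒ S*(4)=66.5764
t_3: node(3,0) S=74.4908 payoff=18.8492 vs cont=19.6111 → 19.6111 [wait]  node(3,1) S=93.2541 payoff=0.0859 vs cont=8.4384 → 8.4384 [wait]  node(3,2) S=116.7437 payoff=0.0000 vs cont=2.3478 → 2.3478 [wait]  node(3,3) S=146.1500 payoff=0.0000 vs cont=0.3047 → 0.3047 [wait]  ⇒ S*(3)=-
t_2: node(2,0) S=83.3461 payoff=9.9939 vs cont=13.8660 → 13.8660 [wait]  node(2,1) S=104.3400 payoff=0.0000 vs cont=5.3416 → 5.3416 [wait]  node(2,2) S=130.6220 payoff=0.0000 vs cont=1.3165 → 1.3165 [wait]  ⇒ S*(2)=-
t_1: node(1,0) S=93.2541 payoff=0.0859 vs cont=9.4998 → 9.4998 [wait]  node(1,1) S=116.7437 payoff=0.0000 vs cont=3.2987 → 3.2987 [wait]  ⇒ S*(1)=-
t_0: node(0,0) S=104.3400 payoff=0.0000 vs cont=6.3327 → 6.3327 [wait]  ⇒ S*(0)=-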